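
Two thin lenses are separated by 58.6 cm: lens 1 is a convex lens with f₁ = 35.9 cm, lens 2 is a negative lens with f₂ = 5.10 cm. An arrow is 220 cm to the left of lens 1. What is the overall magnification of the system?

m = -0.0478

Lens 1: 1/d_i1 = 1/(35.9) − 1/(220) = 0.02331, so d_i1 = 42.90 cm; m₁ = −d_i1/d_o1 = -0.1950.
d_o2 = 58.6 − (42.90) = 15.70 cm.
f₂ = −5.10 cm (diverging).
Lens 2: 1/d_i2 = 1/(-5.10) − 1/(15.70) = -0.2598, so d_i2 = -3.850 cm; m₂ = −d_i2/d_o2 = +0.2452.
m = m₁·m₂ = (-0.1950)(+0.2452) = -0.0478.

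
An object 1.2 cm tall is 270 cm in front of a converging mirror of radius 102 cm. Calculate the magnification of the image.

f = R/2 = 102/2 = 51.00 cm.
1/d_i = 1/f − 1/d_o = 1/(51.00) − 1/(270) = 0.01590, so d_i = 62.88 cm.
m = −d_i/d_o = −(62.88)/(270) = -0.233.
The image is real, inverted and reduced, in front of the mirror.

m = -0.233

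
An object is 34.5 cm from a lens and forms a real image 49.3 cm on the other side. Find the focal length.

f = 20.3 cm (converging)

Real image ⇒ d_i = +49.3 cm.
1/f = 1/d_o + 1/d_i = 1/(34.5) + 1/(49.3) = 0.04927, so f = 20.3 cm.
Since f is positive, the lens is converging.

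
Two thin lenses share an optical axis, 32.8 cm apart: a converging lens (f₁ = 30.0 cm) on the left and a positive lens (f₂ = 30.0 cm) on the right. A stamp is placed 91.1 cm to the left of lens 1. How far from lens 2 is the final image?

Lens 1: 1/d_i1 = 1/f₁ − 1/d_o1 = 1/(30.0) − 1/(91.1) = 0.02236, so d_i1 = 44.73 cm.
The intermediate image is 44.73 cm to the right of lens 1, which lies 11.93 cm to the right of lens 2 — a virtual object — so d_o2 = −11.93 cm.
Lens 2: 1/d_i2 = 1/f₂ − 1/d_o2 = 1/(30.0) − 1/(-11.93) = 0.1172, so d_i2 = 8.54 cm.
The final image is real, 8.54 cm to the right of lens 2 (overall magnification ≈ -0.35).

8.54 cm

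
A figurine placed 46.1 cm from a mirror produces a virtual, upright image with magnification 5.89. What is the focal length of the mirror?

f = 55.5 cm (concave)

m = −d_i/d_o ⇒ d_i = −m·d_o = −(+5.89)·(46.1) = -271.5 cm.
1/f = 1/d_o + 1/d_i = 1/(46.1) + 1/(-271.5) = 0.01801, so f = 55.5 cm.
Since f is positive, the mirror is concave.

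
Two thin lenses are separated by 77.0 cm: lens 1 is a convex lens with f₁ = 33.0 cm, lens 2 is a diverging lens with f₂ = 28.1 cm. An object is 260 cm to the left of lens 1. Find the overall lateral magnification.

m = -0.0607

Lens 1: 1/d_i1 = 1/(33.0) − 1/(260) = 0.02646, so d_i1 = 37.80 cm; m₁ = −d_i1/d_o1 = -0.1454.
d_o2 = 77.0 − (37.80) = 39.20 cm.
f₂ = −28.1 cm (diverging).
Lens 2: 1/d_i2 = 1/(-28.1) − 1/(39.20) = -0.06110, so d_i2 = -16.37 cm; m₂ = −d_i2/d_o2 = +0.4175.
m = m₁·m₂ = (-0.1454)(+0.4175) = -0.0607.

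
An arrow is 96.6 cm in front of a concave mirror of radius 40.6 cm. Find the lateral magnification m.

f = R/2 = 40.6/2 = 20.30 cm.
1/d_i = 1/f − 1/d_o = 1/(20.30) − 1/(96.6) = 0.03891, so d_i = 25.70 cm.
m = −d_i/d_o = −(25.70)/(96.6) = -0.266.
The image is real, inverted and reduced, in front of the mirror.

m = -0.266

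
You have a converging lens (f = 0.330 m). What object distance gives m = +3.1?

m = −d_i/d_o ⇒ d_i = −m·d_o.
1/f = 1/d_o + 1/d_i = 1/d_o − 1/(m·d_o) = (1 − 1/m)/d_o, so d_o = f(1 − 1/m) = (0.3300)(1 − 1/(+3.1)) = 0.224 m.

0.224 m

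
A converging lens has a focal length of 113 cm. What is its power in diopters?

f = 113 cm = 1.13 m.
P = 1/f = 1/(1.13 m) = +0.885 D.

P = +0.885 D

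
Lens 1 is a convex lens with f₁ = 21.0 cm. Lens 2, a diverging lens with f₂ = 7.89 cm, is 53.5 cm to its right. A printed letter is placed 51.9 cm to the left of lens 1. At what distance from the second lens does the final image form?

Lens 1: 1/d_i1 = 1/f₁ − 1/d_o1 = 1/(21.0) − 1/(51.9) = 0.02835, so d_i1 = 35.27 cm.
The intermediate image is 35.27 cm to the right of lens 1, which is 53.5 − (35.27) = 18.23 cm to the left of lens 2, so d_o2 = +18.23 cm.
Lens 2 is diverging, so f₂ = −7.89 cm.
Lens 2: 1/d_i2 = 1/f₂ − 1/d_o2 = 1/(-7.89) − 1/(18.23) = -0.1816, so d_i2 = -5.51 cm.
The final image is virtual, 5.51 cm to the left of lens 2 (overall magnification ≈ -0.21).

5.51 cm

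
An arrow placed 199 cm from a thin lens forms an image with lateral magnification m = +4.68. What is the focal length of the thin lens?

f = 253 cm (converging)

m = −d_i/d_o ⇒ d_i = −m·d_o = −(+4.68)·(199) = -931.3 cm.
1/f = 1/d_o + 1/d_i = 1/(199) + 1/(-931.3) = 0.003951, so f = 253 cm.
Since f is positive, the thin lens is converging.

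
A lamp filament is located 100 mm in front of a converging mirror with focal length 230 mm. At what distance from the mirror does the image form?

177 mm

Mirror equation: 1/q = 1/f − 1/p = 1/(230.0) − 1/(100) = 0.004348 − 0.01000 = -0.005652, so q = -177 mm.
The image is virtual, upright and enlarged, behind the mirror.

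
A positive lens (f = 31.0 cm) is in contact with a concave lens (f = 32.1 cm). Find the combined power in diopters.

P = +0.111 D

P₁ = 1/f₁ = 1/(0.310 m) = +3.226 D; P₂ = 1/f₂ = 1/(-0.321 m) = -3.115 D.
For thin lenses in contact, P = P₁ + P₂ = (+3.226) + (-3.115) = +0.111 D.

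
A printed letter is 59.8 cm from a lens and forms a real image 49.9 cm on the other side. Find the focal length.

f = 27.2 cm (converging)

Real image ⇒ d_i = +49.9 cm.
1/f = 1/d_o + 1/d_i = 1/(59.8) + 1/(49.9) = 0.03676, so f = 27.2 cm.
Since f is positive, the lens is converging.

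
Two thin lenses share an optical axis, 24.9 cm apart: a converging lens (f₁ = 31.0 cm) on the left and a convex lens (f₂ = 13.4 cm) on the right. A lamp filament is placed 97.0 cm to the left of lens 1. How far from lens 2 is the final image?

Lens 1: 1/d_i1 = 1/f₁ − 1/d_o1 = 1/(31.0) − 1/(97.0) = 0.02195, so d_i1 = 45.56 cm.
The intermediate image is 45.56 cm to the right of lens 1, which lies 20.66 cm to the right of lens 2 — a virtual object — so d_o2 = −20.66 cm.
Lens 2: 1/d_i2 = 1/f₂ − 1/d_o2 = 1/(13.4) − 1/(-20.66) = 0.1230, so d_i2 = 8.13 cm.
The final image is real, 8.13 cm to the right of lens 2 (overall magnification ≈ -0.18).

8.13 cm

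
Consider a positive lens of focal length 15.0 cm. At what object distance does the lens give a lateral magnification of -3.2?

19.7 cm

m = −d_i/d_o ⇒ d_i = −m·d_o.
1/f = 1/d_o + 1/d_i = 1/d_o − 1/(m·d_o) = (1 − 1/m)/d_o, so d_o = f(1 − 1/m) = (15.00)(1 − 1/(-3.2)) = 19.7 cm.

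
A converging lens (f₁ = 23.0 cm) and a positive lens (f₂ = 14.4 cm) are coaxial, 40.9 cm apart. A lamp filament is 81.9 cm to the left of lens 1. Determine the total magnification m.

Lens 1: 1/d_i1 = 1/(23.0) − 1/(81.9) = 0.03127, so d_i1 = 31.98 cm; m₁ = −d_i1/d_o1 = -0.3905.
d_o2 = 40.9 − (31.98) = 8.920 cm.
Lens 2: 1/d_i2 = 1/(14.4) − 1/(8.920) = -0.04266, so d_i2 = -23.44 cm; m₂ = −d_i2/d_o2 = +2.628.
m = m₁·m₂ = (-0.3905)(+2.628) = -1.03.

m = -1.03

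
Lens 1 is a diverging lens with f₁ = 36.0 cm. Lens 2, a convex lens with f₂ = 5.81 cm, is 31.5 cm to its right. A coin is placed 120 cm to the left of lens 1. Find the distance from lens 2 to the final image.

Lens 1 is diverging, so f₁ = −36.0 cm.
Lens 1: 1/d_i1 = 1/f₁ − 1/d_o1 = 1/(-36.0) − 1/(120) = -0.03611, so d_i1 = -27.69 cm.
The intermediate image is 27.69 cm to the left of lens 1 (virtual), which is 31.5 − (-27.69) = 59.19 cm to the left of lens 2, so d_o2 = +59.19 cm.
Lens 2: 1/d_i2 = 1/f₂ − 1/d_o2 = 1/(5.81) − 1/(59.19) = 0.1552, so d_i2 = 6.44 cm.
The final image is real, 6.44 cm to the right of lens 2 (overall magnification ≈ -0.025).

6.44 cm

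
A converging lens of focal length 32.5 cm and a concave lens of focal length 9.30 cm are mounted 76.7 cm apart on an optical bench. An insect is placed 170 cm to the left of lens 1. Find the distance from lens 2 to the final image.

7.41 cm

Lens 1: 1/d_i1 = 1/f₁ − 1/d_o1 = 1/(32.5) − 1/(170) = 0.02489, so d_i1 = 40.18 cm.
The intermediate image is 40.18 cm to the right of lens 1, which is 76.7 − (40.18) = 36.52 cm to the left of lens 2, so d_o2 = +36.52 cm.
Lens 2 is diverging, so f₂ = −9.30 cm.
Lens 2: 1/d_i2 = 1/f₂ − 1/d_o2 = 1/(-9.30) − 1/(36.52) = -0.1349, so d_i2 = -7.41 cm.
The final image is virtual, 7.41 cm to the left of lens 2 (overall magnification ≈ -0.048).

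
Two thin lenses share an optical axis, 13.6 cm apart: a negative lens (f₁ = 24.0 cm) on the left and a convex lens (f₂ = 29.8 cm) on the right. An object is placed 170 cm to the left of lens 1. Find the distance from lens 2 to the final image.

Lens 1 is diverging, so f₁ = −24.0 cm.
Lens 1: 1/d_i1 = 1/f₁ − 1/d_o1 = 1/(-24.0) − 1/(170) = -0.04755, so d_i1 = -21.03 cm.
The intermediate image is 21.03 cm to the left of lens 1 (virtual), which is 13.6 − (-21.03) = 34.63 cm to the left of lens 2, so d_o2 = +34.63 cm.
Lens 2: 1/d_i2 = 1/f₂ − 1/d_o2 = 1/(29.8) − 1/(34.63) = 0.004680, so d_i2 = 214 cm.
The final image is real, 214 cm to the right of lens 2 (overall magnification ≈ -0.76).

214 cm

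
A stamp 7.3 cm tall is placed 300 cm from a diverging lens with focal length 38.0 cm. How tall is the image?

0.821 cm

For a diverging lens, f = -38.0 cm.
1/d_i = 1/f − 1/d_o = 1/(-38.00) − 1/(300) = -0.02965, so d_i = -33.73 cm.
m = −d_i/d_o = +0.1124.
|h_i| = |m|·h_o = 0.1124 × 7.3 = 0.821 cm. The image is virtual, upright and reduced, on the same side as the object.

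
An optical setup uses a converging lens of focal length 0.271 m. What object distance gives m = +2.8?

m = −d_i/d_o ⇒ d_i = −m·d_o.
1/f = 1/d_o + 1/d_i = 1/d_o − 1/(m·d_o) = (1 − 1/m)/d_o, so d_o = f(1 − 1/m) = (0.2710)(1 − 1/(+2.8)) = 0.174 m.

0.174 m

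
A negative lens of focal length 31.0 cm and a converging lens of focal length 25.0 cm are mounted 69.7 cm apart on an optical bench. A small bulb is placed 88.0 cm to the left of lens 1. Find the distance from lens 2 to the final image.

Lens 1 is diverging, so f₁ = −31.0 cm.
Lens 1: 1/d_i1 = 1/f₁ − 1/d_o1 = 1/(-31.0) − 1/(88.0) = -0.04362, so d_i1 = -22.92 cm.
The intermediate image is 22.92 cm to the left of lens 1 (virtual), which is 69.7 − (-22.92) = 92.62 cm to the left of lens 2, so d_o2 = +92.62 cm.
Lens 2: 1/d_i2 = 1/f₂ − 1/d_o2 = 1/(25.0) − 1/(92.62) = 0.02920, so d_i2 = 34.2 cm.
The final image is real, 34.2 cm to the right of lens 2 (overall magnification ≈ -0.096).

34.2 cm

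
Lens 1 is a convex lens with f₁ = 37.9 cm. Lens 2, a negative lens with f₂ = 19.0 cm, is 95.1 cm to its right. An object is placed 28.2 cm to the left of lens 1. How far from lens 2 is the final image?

17.4 cm

Lens 1: 1/d_i1 = 1/f₁ − 1/d_o1 = 1/(37.9) − 1/(28.2) = -0.009076, so d_i1 = -110.2 cm.
The intermediate image is 110.2 cm to the left of lens 1 (virtual), which is 95.1 − (-110.2) = 205.3 cm to the left of lens 2, so d_o2 = +205.3 cm.
Lens 2 is diverging, so f₂ = −19.0 cm.
Lens 2: 1/d_i2 = 1/f₂ − 1/d_o2 = 1/(-19.0) − 1/(205.3) = -0.05750, so d_i2 = -17.4 cm.
The final image is virtual, 17.4 cm to the left of lens 2 (overall magnification ≈ 0.33).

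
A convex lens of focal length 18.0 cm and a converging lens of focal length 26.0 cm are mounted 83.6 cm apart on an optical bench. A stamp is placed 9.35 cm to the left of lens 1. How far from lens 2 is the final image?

34.8 cm

Lens 1: 1/d_i1 = 1/f₁ − 1/d_o1 = 1/(18.0) − 1/(9.35) = -0.05140, so d_i1 = -19.46 cm.
The intermediate image is 19.46 cm to the left of lens 1 (virtual), which is 83.6 − (-19.46) = 103.1 cm to the left of lens 2, so d_o2 = +103.1 cm.
Lens 2: 1/d_i2 = 1/f₂ − 1/d_o2 = 1/(26.0) − 1/(103.1) = 0.02876, so d_i2 = 34.8 cm.
The final image is real, 34.8 cm to the right of lens 2 (overall magnification ≈ -0.70).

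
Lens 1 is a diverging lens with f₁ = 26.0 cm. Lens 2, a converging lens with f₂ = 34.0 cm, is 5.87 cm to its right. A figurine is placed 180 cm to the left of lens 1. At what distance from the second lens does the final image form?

Lens 1 is diverging, so f₁ = −26.0 cm.
Lens 1: 1/d_i1 = 1/f₁ − 1/d_o1 = 1/(-26.0) − 1/(180) = -0.04402, so d_i1 = -22.72 cm.
The intermediate image is 22.72 cm to the left of lens 1 (virtual), which is 5.87 − (-22.72) = 28.59 cm to the left of lens 2, so d_o2 = +28.59 cm.
Lens 2: 1/d_i2 = 1/f₂ − 1/d_o2 = 1/(34.0) − 1/(28.59) = -0.005566, so d_i2 = -180 cm.
The final image is virtual, 180 cm to the left of lens 2 (overall magnification ≈ 0.79).

180 cm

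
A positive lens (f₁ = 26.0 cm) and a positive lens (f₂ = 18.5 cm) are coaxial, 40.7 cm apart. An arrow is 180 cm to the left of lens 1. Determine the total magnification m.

Lens 1: 1/d_i1 = 1/(26.0) − 1/(180) = 0.03291, so d_i1 = 30.39 cm; m₁ = −d_i1/d_o1 = -0.1688.
d_o2 = 40.7 − (30.39) = 10.31 cm.
Lens 2: 1/d_i2 = 1/(18.5) − 1/(10.31) = -0.04294, so d_i2 = -23.29 cm; m₂ = −d_i2/d_o2 = +2.259.
m = m₁·m₂ = (-0.1688)(+2.259) = -0.381.

m = -0.381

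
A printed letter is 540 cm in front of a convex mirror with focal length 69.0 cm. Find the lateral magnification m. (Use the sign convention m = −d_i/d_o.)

m = +0.113

For a convex mirror, f = -69.0 cm.
1/d_i = 1/f − 1/d_o = 1/(-69.00) − 1/(540) = -0.01634, so d_i = -61.18 cm.
m = −d_i/d_o = −(-61.18)/(540) = +0.113.
The image is virtual, upright and reduced, behind the mirror.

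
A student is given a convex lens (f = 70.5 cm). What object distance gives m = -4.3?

86.9 cm

m = −d_i/d_o ⇒ d_i = −m·d_o.
1/f = 1/d_o + 1/d_i = 1/d_o − 1/(m·d_o) = (1 − 1/m)/d_o, so d_o = f(1 − 1/m) = (70.50)(1 − 1/(-4.3)) = 86.9 cm.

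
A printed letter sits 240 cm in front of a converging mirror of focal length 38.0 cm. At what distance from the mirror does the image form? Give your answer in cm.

Mirror equation: 1/v = 1/f − 1/u = 1/(38.00) − 1/(240) = 0.02632 − 0.004167 = 0.02215, so v = 45.1 cm.
The image is real, inverted and reduced, in front of the mirror.

45.1 cm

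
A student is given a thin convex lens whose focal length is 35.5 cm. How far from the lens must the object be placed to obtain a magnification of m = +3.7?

m = −d_i/d_o ⇒ d_i = −m·d_o.
1/f = 1/d_o + 1/d_i = 1/d_o − 1/(m·d_o) = (1 − 1/m)/d_o, so d_o = f(1 − 1/m) = (35.50)(1 − 1/(+3.7)) = 25.9 cm.

25.9 cm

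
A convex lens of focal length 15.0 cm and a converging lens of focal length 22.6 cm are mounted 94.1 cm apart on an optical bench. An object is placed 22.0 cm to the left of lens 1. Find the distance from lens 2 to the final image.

Lens 1: 1/d_i1 = 1/f₁ − 1/d_o1 = 1/(15.0) − 1/(22.0) = 0.02121, so d_i1 = 47.14 cm.
The intermediate image is 47.14 cm to the right of lens 1, which is 94.1 − (47.14) = 46.96 cm to the left of lens 2, so d_o2 = +46.96 cm.
Lens 2: 1/d_i2 = 1/f₂ − 1/d_o2 = 1/(22.6) − 1/(46.96) = 0.02295, so d_i2 = 43.6 cm.
The final image is real, 43.6 cm to the right of lens 2 (overall magnification ≈ 2.0).

43.6 cm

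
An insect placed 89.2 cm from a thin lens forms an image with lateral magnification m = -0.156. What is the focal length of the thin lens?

m = −d_i/d_o ⇒ d_i = −m·d_o = −(-0.156)·(89.2) = 13.92 cm.
1/f = 1/d_o + 1/d_i = 1/(89.2) + 1/(13.92) = 0.08305, so f = 12.0 cm.
Since f is positive, the thin lens is converging.

f = 12.0 cm (converging)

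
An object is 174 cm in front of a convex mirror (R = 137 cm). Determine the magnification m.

f = R/2 = 137/2 = 68.50 cm; for a convex mirror, f = -68.50 cm.
1/d_i = 1/f − 1/d_o = 1/(-68.50) − 1/(174) = -0.02035, so d_i = -49.15 cm.
m = −d_i/d_o = −(-49.15)/(174) = +0.282.
The image is virtual, upright and reduced, behind the mirror.

m = +0.282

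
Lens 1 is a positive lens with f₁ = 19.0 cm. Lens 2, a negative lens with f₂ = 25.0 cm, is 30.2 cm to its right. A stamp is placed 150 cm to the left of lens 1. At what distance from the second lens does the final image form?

6.31 cm

Lens 1: 1/d_i1 = 1/f₁ − 1/d_o1 = 1/(19.0) − 1/(150) = 0.04596, so d_i1 = 21.76 cm.
The intermediate image is 21.76 cm to the right of lens 1, which is 30.2 − (21.76) = 8.440 cm to the left of lens 2, so d_o2 = +8.440 cm.
Lens 2 is diverging, so f₂ = −25.0 cm.
Lens 2: 1/d_i2 = 1/f₂ − 1/d_o2 = 1/(-25.0) − 1/(8.440) = -0.1585, so d_i2 = -6.31 cm.
The final image is virtual, 6.31 cm to the left of lens 2 (overall magnification ≈ -0.11).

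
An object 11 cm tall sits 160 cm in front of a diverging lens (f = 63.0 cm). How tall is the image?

3.11 cm

For a diverging lens, f = -63.0 cm.
1/d_i = 1/f − 1/d_o = 1/(-63.00) − 1/(160) = -0.02212, so d_i = -45.20 cm.
m = −d_i/d_o = +0.2825.
|h_i| = |m|·h_o = 0.2825 × 11 = 3.11 cm. The image is virtual, upright and reduced, on the same side as the object.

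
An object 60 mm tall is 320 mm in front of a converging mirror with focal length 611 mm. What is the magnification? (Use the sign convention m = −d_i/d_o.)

m = +2.10

1/d_i = 1/f − 1/d_o = 1/(611.0) − 1/(320) = -0.001488, so d_i = -671.9 mm.
m = −d_i/d_o = −(-671.9)/(320) = +2.10.
The image is virtual, upright and enlarged, behind the mirror.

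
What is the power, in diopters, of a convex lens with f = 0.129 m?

P = 1/f = 1/(0.129 m) = +7.75 D.

P = +7.75 D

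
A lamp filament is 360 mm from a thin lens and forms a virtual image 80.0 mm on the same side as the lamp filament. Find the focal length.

f = -103 mm (diverging)

Virtual image ⇒ d_i = −80.0 mm.
1/f = 1/d_o + 1/d_i = 1/(360) + 1/(-80.0) = -0.009722, so f = -103 mm.
Since f is negative, the thin lens is diverging.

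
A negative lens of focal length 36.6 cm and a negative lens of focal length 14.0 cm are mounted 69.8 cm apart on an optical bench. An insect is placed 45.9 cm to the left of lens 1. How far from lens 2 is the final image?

Lens 1 is diverging, so f₁ = −36.6 cm.
Lens 1: 1/d_i1 = 1/f₁ − 1/d_o1 = 1/(-36.6) − 1/(45.9) = -0.04911, so d_i1 = -20.36 cm.
The intermediate image is 20.36 cm to the left of lens 1 (virtual), which is 69.8 − (-20.36) = 90.16 cm to the left of lens 2, so d_o2 = +90.16 cm.
Lens 2 is diverging, so f₂ = −14.0 cm.
Lens 2: 1/d_i2 = 1/f₂ − 1/d_o2 = 1/(-14.0) − 1/(90.16) = -0.08252, so d_i2 = -12.1 cm.
The final image is virtual, 12.1 cm to the left of lens 2 (overall magnification ≈ 0.060).

12.1 cm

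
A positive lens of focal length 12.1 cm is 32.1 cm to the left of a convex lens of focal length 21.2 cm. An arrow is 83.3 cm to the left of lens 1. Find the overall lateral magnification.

m = -1.11

Lens 1: 1/d_i1 = 1/(12.1) − 1/(83.3) = 0.07064, so d_i1 = 14.16 cm; m₁ = −d_i1/d_o1 = -0.1700.
d_o2 = 32.1 − (14.16) = 17.94 cm.
Lens 2: 1/d_i2 = 1/(21.2) − 1/(17.94) = -0.008572, so d_i2 = -116.7 cm; m₂ = −d_i2/d_o2 = +6.503.
m = m₁·m₂ = (-0.1700)(+6.503) = -1.11.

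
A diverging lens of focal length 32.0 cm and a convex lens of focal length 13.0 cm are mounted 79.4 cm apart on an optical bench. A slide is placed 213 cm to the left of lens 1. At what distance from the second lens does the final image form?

Lens 1 is diverging, so f₁ = −32.0 cm.
Lens 1: 1/d_i1 = 1/f₁ − 1/d_o1 = 1/(-32.0) − 1/(213) = -0.03594, so d_i1 = -27.82 cm.
The intermediate image is 27.82 cm to the left of lens 1 (virtual), which is 79.4 − (-27.82) = 107.2 cm to the left of lens 2, so d_o2 = +107.2 cm.
Lens 2: 1/d_i2 = 1/f₂ − 1/d_o2 = 1/(13.0) − 1/(107.2) = 0.06759, so d_i2 = 14.8 cm.
The final image is real, 14.8 cm to the right of lens 2 (overall magnification ≈ -0.018).

14.8 cm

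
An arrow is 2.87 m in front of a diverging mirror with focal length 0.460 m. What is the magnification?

For a diverging mirror, f = -0.460 m.
1/d_i = 1/f − 1/d_o = 1/(-0.4600) − 1/(2.87) = -2.522, so d_i = -0.3965 m.
m = −d_i/d_o = −(-0.3965)/(2.87) = +0.138.
The image is virtual, upright and reduced, behind the mirror.

m = +0.138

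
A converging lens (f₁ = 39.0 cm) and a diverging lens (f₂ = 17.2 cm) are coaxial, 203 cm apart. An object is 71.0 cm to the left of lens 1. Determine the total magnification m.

m = -0.157

Lens 1: 1/d_i1 = 1/(39.0) − 1/(71.0) = 0.01156, so d_i1 = 86.53 cm; m₁ = −d_i1/d_o1 = -1.219.
d_o2 = 203 − (86.53) = 116.5 cm.
f₂ = −17.2 cm (diverging).
Lens 2: 1/d_i2 = 1/(-17.2) − 1/(116.5) = -0.06672, so d_i2 = -14.99 cm; m₂ = −d_i2/d_o2 = +0.1286.
m = m₁·m₂ = (-1.219)(+0.1286) = -0.157.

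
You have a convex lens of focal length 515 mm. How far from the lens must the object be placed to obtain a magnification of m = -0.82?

m = −d_i/d_o ⇒ d_i = −m·d_o.
1/f = 1/d_o + 1/d_i = 1/d_o − 1/(m·d_o) = (1 − 1/m)/d_o, so d_o = f(1 − 1/m) = (515.0)(1 − 1/(-0.82)) = 1140 mm.

1140 mm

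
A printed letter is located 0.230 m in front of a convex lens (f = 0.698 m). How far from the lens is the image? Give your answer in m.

0.343 m

Lens equation: 1/v = 1/f − 1/u = 1/(0.6980) − 1/(0.230) = 1.433 − 4.348 = -2.915, so v = -0.343 m.
The image is virtual, upright and enlarged, on the same side as the object.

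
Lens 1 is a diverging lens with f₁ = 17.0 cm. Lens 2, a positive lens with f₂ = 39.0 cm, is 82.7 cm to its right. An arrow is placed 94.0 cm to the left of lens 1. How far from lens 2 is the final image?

65.2 cm

Lens 1 is diverging, so f₁ = −17.0 cm.
Lens 1: 1/d_i1 = 1/f₁ − 1/d_o1 = 1/(-17.0) − 1/(94.0) = -0.06946, so d_i1 = -14.40 cm.
The intermediate image is 14.40 cm to the left of lens 1 (virtual), which is 82.7 − (-14.40) = 97.10 cm to the left of lens 2, so d_o2 = +97.10 cm.
Lens 2: 1/d_i2 = 1/f₂ − 1/d_o2 = 1/(39.0) − 1/(97.10) = 0.01534, so d_i2 = 65.2 cm.
The final image is real, 65.2 cm to the right of lens 2 (overall magnification ≈ -0.10).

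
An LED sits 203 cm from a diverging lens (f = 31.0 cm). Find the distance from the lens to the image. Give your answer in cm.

26.9 cm

For a diverging lens, f = -31.0 cm.
Thin-lens equation: 1/v = 1/f − 1/u = 1/(-31.00) − 1/(203) = -0.03226 − 0.004926 = -0.03718, so v = -26.9 cm.
The image is virtual, upright and reduced, on the same side as the object.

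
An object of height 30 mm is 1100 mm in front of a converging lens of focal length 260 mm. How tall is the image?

1/d_i = 1/f − 1/d_o = 1/(260.0) − 1/(1100) = 0.002937, so d_i = 340.5 mm.
m = −d_i/d_o = -0.3095.
|h_i| = |m|·h_o = 0.3095 × 30 = 9.29 mm. The image is real, inverted and reduced, on the far side of the lens.

9.29 mm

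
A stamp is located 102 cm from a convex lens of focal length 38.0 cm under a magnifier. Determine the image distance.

60.6 cm

Lens equation: 1/q = 1/f − 1/p = 1/(38.00) − 1/(102) = 0.02632 − 0.009804 = 0.01651, so q = 60.6 cm.
The image is real, inverted and reduced, on the far side of the lens.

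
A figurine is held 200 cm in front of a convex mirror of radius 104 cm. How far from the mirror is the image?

f = R/2 = 104/2 = 52.00 cm; for a convex mirror, f = -52.00 cm.
Mirror equation: 1/v = 1/f − 1/u = 1/(-52.00) − 1/(200) = -0.01923 − 0.005000 = -0.02423, so v = -41.3 cm.
The image is virtual, upright and reduced, behind the mirror.

41.3 cm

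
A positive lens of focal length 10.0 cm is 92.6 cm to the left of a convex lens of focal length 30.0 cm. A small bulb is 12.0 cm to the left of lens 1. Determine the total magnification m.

Lens 1: 1/d_i1 = 1/(10.0) − 1/(12.0) = 0.01667, so d_i1 = 60.00 cm; m₁ = −d_i1/d_o1 = -5.000.
d_o2 = 92.6 − (60.00) = 32.60 cm.
Lens 2: 1/d_i2 = 1/(30.0) − 1/(32.60) = 0.002658, so d_i2 = 376.2 cm; m₂ = −d_i2/d_o2 = -11.54.
m = m₁·m₂ = (-5.000)(-11.54) = +57.7.

m = +57.7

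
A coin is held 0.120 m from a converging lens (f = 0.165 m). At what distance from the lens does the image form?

Thin-lens equation: 1/d_i = 1/f − 1/d_o = 1/(0.1650) − 1/(0.120) = 6.061 − 8.333 = -2.273, so d_i = -0.440 m.
The image is virtual, upright and enlarged, on the same side as the object.

0.440 m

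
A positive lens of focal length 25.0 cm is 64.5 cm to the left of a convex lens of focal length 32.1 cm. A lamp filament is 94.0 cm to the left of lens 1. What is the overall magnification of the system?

Lens 1: 1/d_i1 = 1/(25.0) − 1/(94.0) = 0.02936, so d_i1 = 34.06 cm; m₁ = −d_i1/d_o1 = -0.3623.
d_o2 = 64.5 − (34.06) = 30.44 cm.
Lens 2: 1/d_i2 = 1/(32.1) − 1/(30.44) = -0.001699, so d_i2 = -588.6 cm; m₂ = −d_i2/d_o2 = +19.34.
m = m₁·m₂ = (-0.3623)(+19.34) = -7.01.

m = -7.01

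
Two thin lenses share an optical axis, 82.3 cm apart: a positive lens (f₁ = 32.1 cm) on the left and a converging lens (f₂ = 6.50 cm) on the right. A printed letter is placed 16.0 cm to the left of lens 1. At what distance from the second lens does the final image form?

Lens 1: 1/d_i1 = 1/f₁ − 1/d_o1 = 1/(32.1) − 1/(16.0) = -0.03135, so d_i1 = -31.90 cm.
The intermediate image is 31.90 cm to the left of lens 1 (virtual), which is 82.3 − (-31.90) = 114.2 cm to the left of lens 2, so d_o2 = +114.2 cm.
Lens 2: 1/d_i2 = 1/f₂ − 1/d_o2 = 1/(6.50) − 1/(114.2) = 0.1451, so d_i2 = 6.89 cm.
The final image is real, 6.89 cm to the right of lens 2 (overall magnification ≈ -0.12).

6.89 cm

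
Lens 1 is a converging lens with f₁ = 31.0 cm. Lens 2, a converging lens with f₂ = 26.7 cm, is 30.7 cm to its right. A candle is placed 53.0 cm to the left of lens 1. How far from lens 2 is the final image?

Lens 1: 1/d_i1 = 1/f₁ − 1/d_o1 = 1/(31.0) − 1/(53.0) = 0.01339, so d_i1 = 74.68 cm.
The intermediate image is 74.68 cm to the right of lens 1, which lies 43.98 cm to the right of lens 2 — a virtual object — so d_o2 = −43.98 cm.
Lens 2: 1/d_i2 = 1/f₂ − 1/d_o2 = 1/(26.7) − 1/(-43.98) = 0.06019, so d_i2 = 16.6 cm.
The final image is real, 16.6 cm to the right of lens 2 (overall magnification ≈ -0.53).

16.6 cm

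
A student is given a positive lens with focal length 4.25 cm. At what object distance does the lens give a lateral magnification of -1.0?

m = −d_i/d_o ⇒ d_i = −m·d_o.
1/f = 1/d_o + 1/d_i = 1/d_o − 1/(m·d_o) = (1 − 1/m)/d_o, so d_o = f(1 − 1/m) = (4.250)(1 − 1/(-1.0)) = 8.50 cm.

8.50 cm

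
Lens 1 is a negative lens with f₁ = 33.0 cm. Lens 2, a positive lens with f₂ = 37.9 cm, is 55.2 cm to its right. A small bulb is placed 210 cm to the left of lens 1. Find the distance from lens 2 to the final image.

Lens 1 is diverging, so f₁ = −33.0 cm.
Lens 1: 1/d_i1 = 1/f₁ − 1/d_o1 = 1/(-33.0) − 1/(210) = -0.03506, so d_i1 = -28.52 cm.
The intermediate image is 28.52 cm to the left of lens 1 (virtual), which is 55.2 − (-28.52) = 83.72 cm to the left of lens 2, so d_o2 = +83.72 cm.
Lens 2: 1/d_i2 = 1/f₂ − 1/d_o2 = 1/(37.9) − 1/(83.72) = 0.01444, so d_i2 = 69.2 cm.
The final image is real, 69.2 cm to the right of lens 2 (overall magnification ≈ -0.11).

69.2 cm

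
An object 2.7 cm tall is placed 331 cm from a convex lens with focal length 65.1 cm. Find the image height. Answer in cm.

1/d_i = 1/f − 1/d_o = 1/(65.10) − 1/(331) = 0.01234, so d_i = 81.04 cm.
m = −d_i/d_o = -0.2448.
|h_i| = |m|·h_o = 0.2448 × 2.7 = 0.661 cm. The image is real, inverted and reduced, on the far side of the lens.

0.661 cm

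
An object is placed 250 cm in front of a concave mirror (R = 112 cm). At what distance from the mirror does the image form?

f = R/2 = 112/2 = 56.00 cm.
Mirror equation: 1/v = 1/f − 1/u = 1/(56.00) − 1/(250) = 0.01786 − 0.004000 = 0.01386, so v = 72.2 cm.
The image is real, inverted and reduced, in front of the mirror.

72.2 cm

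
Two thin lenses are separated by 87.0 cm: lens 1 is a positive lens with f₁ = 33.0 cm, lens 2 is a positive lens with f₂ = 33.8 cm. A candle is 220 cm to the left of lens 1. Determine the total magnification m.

m = +0.415

Lens 1: 1/d_i1 = 1/(33.0) − 1/(220) = 0.02576, so d_i1 = 38.82 cm; m₁ = −d_i1/d_o1 = -0.1765.
d_o2 = 87.0 − (38.82) = 48.18 cm.
Lens 2: 1/d_i2 = 1/(33.8) − 1/(48.18) = 0.008830, so d_i2 = 113.2 cm; m₂ = −d_i2/d_o2 = -2.350.
m = m₁·m₂ = (-0.1765)(-2.350) = +0.415.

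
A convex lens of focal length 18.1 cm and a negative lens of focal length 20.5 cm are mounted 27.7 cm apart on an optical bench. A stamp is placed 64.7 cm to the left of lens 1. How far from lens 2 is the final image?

2.28 cm

Lens 1: 1/d_i1 = 1/f₁ − 1/d_o1 = 1/(18.1) − 1/(64.7) = 0.03979, so d_i1 = 25.13 cm.
The intermediate image is 25.13 cm to the right of lens 1, which is 27.7 − (25.13) = 2.570 cm to the left of lens 2, so d_o2 = +2.570 cm.
Lens 2 is diverging, so f₂ = −20.5 cm.
Lens 2: 1/d_i2 = 1/f₂ − 1/d_o2 = 1/(-20.5) − 1/(2.570) = -0.4379, so d_i2 = -2.28 cm.
The final image is virtual, 2.28 cm to the left of lens 2 (overall magnification ≈ -0.35).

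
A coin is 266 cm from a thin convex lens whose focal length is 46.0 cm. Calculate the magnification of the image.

m = -0.209

1/d_i = 1/f − 1/d_o = 1/(46.00) − 1/(266) = 0.01798, so d_i = 55.62 cm.
m = −d_i/d_o = −(55.62)/(266) = -0.209.
The image is real, inverted and reduced, on the far side of the lens.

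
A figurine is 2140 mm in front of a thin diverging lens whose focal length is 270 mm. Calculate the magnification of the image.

For a diverging lens, f = -270 mm.
1/d_i = 1/f − 1/d_o = 1/(-270.0) − 1/(2140) = -0.004171, so d_i = -239.8 mm.
m = −d_i/d_o = −(-239.8)/(2140) = +0.112.
The image is virtual, upright and reduced, on the same side as the object.

m = +0.112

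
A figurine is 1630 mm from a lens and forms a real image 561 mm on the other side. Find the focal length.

Real image ⇒ d_i = +561 mm.
1/f = 1/d_o + 1/d_i = 1/(1630) + 1/(561) = 0.002396, so f = 417 mm.
Since f is positive, the lens is converging.

f = 417 mm (converging)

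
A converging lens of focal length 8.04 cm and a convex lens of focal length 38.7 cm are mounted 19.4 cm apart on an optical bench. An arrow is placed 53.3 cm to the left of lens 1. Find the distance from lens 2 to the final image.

13.4 cm

Lens 1: 1/d_i1 = 1/f₁ − 1/d_o1 = 1/(8.04) − 1/(53.3) = 0.1056, so d_i1 = 9.468 cm.
The intermediate image is 9.468 cm to the right of lens 1, which is 19.4 − (9.468) = 9.932 cm to the left of lens 2, so d_o2 = +9.932 cm.
Lens 2: 1/d_i2 = 1/f₂ − 1/d_o2 = 1/(38.7) − 1/(9.932) = -0.07484, so d_i2 = -13.4 cm.
The final image is virtual, 13.4 cm to the left of lens 2 (overall magnification ≈ -0.24).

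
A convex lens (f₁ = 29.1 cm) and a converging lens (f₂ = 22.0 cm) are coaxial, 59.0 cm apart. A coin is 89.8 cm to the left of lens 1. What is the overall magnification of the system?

m = -1.74

Lens 1: 1/d_i1 = 1/(29.1) − 1/(89.8) = 0.02323, so d_i1 = 43.05 cm; m₁ = −d_i1/d_o1 = -0.4794.
d_o2 = 59.0 − (43.05) = 15.95 cm.
Lens 2: 1/d_i2 = 1/(22.0) − 1/(15.95) = -0.01724, so d_i2 = -58.00 cm; m₂ = −d_i2/d_o2 = +3.636.
m = m₁·m₂ = (-0.4794)(+3.636) = -1.74.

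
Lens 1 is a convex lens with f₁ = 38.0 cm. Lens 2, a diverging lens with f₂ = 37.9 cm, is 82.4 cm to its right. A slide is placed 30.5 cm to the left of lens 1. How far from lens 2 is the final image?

Lens 1: 1/d_i1 = 1/f₁ − 1/d_o1 = 1/(38.0) − 1/(30.5) = -0.006471, so d_i1 = -154.5 cm.
The intermediate image is 154.5 cm to the left of lens 1 (virtual), which is 82.4 − (-154.5) = 236.9 cm to the left of lens 2, so d_o2 = +236.9 cm.
Lens 2 is diverging, so f₂ = −37.9 cm.
Lens 2: 1/d_i2 = 1/f₂ − 1/d_o2 = 1/(-37.9) − 1/(236.9) = -0.03061, so d_i2 = -32.7 cm.
The final image is virtual, 32.7 cm to the left of lens 2 (overall magnification ≈ 0.70).

32.7 cm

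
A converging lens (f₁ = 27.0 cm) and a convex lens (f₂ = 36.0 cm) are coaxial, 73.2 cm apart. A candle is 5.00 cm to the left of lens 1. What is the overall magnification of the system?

m = -1.02

Lens 1: 1/d_i1 = 1/(27.0) − 1/(5.00) = -0.1630, so d_i1 = -6.136 cm; m₁ = −d_i1/d_o1 = +1.227.
d_o2 = 73.2 − (-6.136) = 79.34 cm.
Lens 2: 1/d_i2 = 1/(36.0) − 1/(79.34) = 0.01517, so d_i2 = 65.90 cm; m₂ = −d_i2/d_o2 = -0.8306.
m = m₁·m₂ = (+1.227)(-0.8306) = -1.02.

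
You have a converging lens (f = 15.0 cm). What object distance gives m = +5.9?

m = −d_i/d_o ⇒ d_i = −m·d_o.
1/f = 1/d_o + 1/d_i = 1/d_o − 1/(m·d_o) = (1 − 1/m)/d_o, so d_o = f(1 − 1/m) = (15.00)(1 − 1/(+5.9)) = 12.5 cm.

12.5 cm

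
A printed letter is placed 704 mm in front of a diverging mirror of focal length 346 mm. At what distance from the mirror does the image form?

For a diverging mirror, f = -346 mm.
Mirror equation: 1/v = 1/f − 1/u = 1/(-346.0) − 1/(704) = -0.002890 − 0.001420 = -0.004311, so v = -232 mm.
The image is virtual, upright and reduced, behind the mirror.

232 mm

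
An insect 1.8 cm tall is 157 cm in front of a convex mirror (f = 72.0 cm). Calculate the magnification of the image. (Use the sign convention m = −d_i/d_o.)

m = +0.314

For a convex mirror, f = -72.0 cm.
1/d_i = 1/f − 1/d_o = 1/(-72.00) − 1/(157) = -0.02026, so d_i = -49.36 cm.
m = −d_i/d_o = −(-49.36)/(157) = +0.314.
The image is virtual, upright and reduced, behind the mirror.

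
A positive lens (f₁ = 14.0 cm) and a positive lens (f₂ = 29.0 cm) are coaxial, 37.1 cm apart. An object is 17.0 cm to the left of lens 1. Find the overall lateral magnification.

m = -1.90

Lens 1: 1/d_i1 = 1/(14.0) − 1/(17.0) = 0.01261, so d_i1 = 79.33 cm; m₁ = −d_i1/d_o1 = -4.666.
d_o2 = 37.1 − (79.33) = -42.23 cm (virtual object).
Lens 2: 1/d_i2 = 1/(29.0) − 1/(-42.23) = 0.05816, so d_i2 = 17.19 cm; m₂ = −d_i2/d_o2 = +0.4071.
m = m₁·m₂ = (-4.666)(+0.4071) = -1.90.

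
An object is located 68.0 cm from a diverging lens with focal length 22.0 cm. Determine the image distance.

16.6 cm

For a diverging lens, f = -22.0 cm.
Lens equation: 1/q = 1/f − 1/p = 1/(-22.00) − 1/(68.0) = -0.04545 − 0.01471 = -0.06016, so q = -16.6 cm.
The image is virtual, upright and reduced, on the same side as the object.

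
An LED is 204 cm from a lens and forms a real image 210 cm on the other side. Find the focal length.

Real image ⇒ d_i = +210 cm.
1/f = 1/d_o + 1/d_i = 1/(204) + 1/(210) = 0.009664, so f = 103 cm.
Since f is positive, the lens is converging.

f = 103 cm (converging)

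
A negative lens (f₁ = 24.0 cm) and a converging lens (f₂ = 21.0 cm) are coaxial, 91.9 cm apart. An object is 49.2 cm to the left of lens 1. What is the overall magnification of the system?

f₁ = −24.0 cm (diverging).
Lens 1: 1/d_i1 = 1/(-24.0) − 1/(49.2) = -0.06199, so d_i1 = -16.13 cm; m₁ = −d_i1/d_o1 = +0.3278.
d_o2 = 91.9 − (-16.13) = 108.0 cm.
Lens 2: 1/d_i2 = 1/(21.0) − 1/(108.0) = 0.03836, so d_i2 = 26.07 cm; m₂ = −d_i2/d_o2 = -0.2414.
m = m₁·m₂ = (+0.3278)(-0.2414) = -0.0791.

m = -0.0791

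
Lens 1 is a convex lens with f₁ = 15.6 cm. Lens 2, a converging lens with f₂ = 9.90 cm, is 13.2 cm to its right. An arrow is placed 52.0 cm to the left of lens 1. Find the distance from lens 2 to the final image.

4.74 cm

Lens 1: 1/d_i1 = 1/f₁ − 1/d_o1 = 1/(15.6) − 1/(52.0) = 0.04487, so d_i1 = 22.29 cm.
The intermediate image is 22.29 cm to the right of lens 1, which lies 9.090 cm to the right of lens 2 — a virtual object — so d_o2 = −9.090 cm.
Lens 2: 1/d_i2 = 1/f₂ − 1/d_o2 = 1/(9.90) − 1/(-9.090) = 0.2110, so d_i2 = 4.74 cm.
The final image is real, 4.74 cm to the right of lens 2 (overall magnification ≈ -0.22).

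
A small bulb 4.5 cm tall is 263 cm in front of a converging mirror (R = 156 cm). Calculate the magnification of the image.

f = R/2 = 156/2 = 78.00 cm.
1/d_i = 1/f − 1/d_o = 1/(78.00) − 1/(263) = 0.009018, so d_i = 110.9 cm.
m = −d_i/d_o = −(110.9)/(263) = -0.422.
The image is real, inverted and reduced, in front of the mirror.

m = -0.422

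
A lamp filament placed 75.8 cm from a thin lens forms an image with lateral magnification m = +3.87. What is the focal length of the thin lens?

f = 102 cm (converging)

m = −d_i/d_o ⇒ d_i = −m·d_o = −(+3.87)·(75.8) = -293.3 cm.
1/f = 1/d_o + 1/d_i = 1/(75.8) + 1/(-293.3) = 0.009783, so f = 102 cm.
Since f is positive, the thin lens is converging.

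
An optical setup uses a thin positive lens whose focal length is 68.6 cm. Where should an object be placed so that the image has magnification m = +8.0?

60.0 cm

m = −d_i/d_o ⇒ d_i = −m·d_o.
1/f = 1/d_o + 1/d_i = 1/d_o − 1/(m·d_o) = (1 − 1/m)/d_o, so d_o = f(1 − 1/m) = (68.60)(1 − 1/(+8.0)) = 60.0 cm.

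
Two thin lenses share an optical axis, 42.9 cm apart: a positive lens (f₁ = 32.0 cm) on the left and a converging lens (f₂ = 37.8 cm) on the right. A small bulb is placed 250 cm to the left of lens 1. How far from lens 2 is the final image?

Lens 1: 1/d_i1 = 1/f₁ − 1/d_o1 = 1/(32.0) − 1/(250) = 0.02725, so d_i1 = 36.70 cm.
The intermediate image is 36.70 cm to the right of lens 1, which is 42.9 − (36.70) = 6.200 cm to the left of lens 2, so d_o2 = +6.200 cm.
Lens 2: 1/d_i2 = 1/f₂ − 1/d_o2 = 1/(37.8) − 1/(6.200) = -0.1348, so d_i2 = -7.42 cm.
The final image is virtual, 7.42 cm to the left of lens 2 (overall magnification ≈ -0.18).

7.42 cm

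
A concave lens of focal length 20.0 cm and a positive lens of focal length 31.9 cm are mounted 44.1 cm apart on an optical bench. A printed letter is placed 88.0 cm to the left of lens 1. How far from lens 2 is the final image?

Lens 1 is diverging, so f₁ = −20.0 cm.
Lens 1: 1/d_i1 = 1/f₁ − 1/d_o1 = 1/(-20.0) − 1/(88.0) = -0.06136, so d_i1 = -16.30 cm.
The intermediate image is 16.30 cm to the left of lens 1 (virtual), which is 44.1 − (-16.30) = 60.40 cm to the left of lens 2, so d_o2 = +60.40 cm.
Lens 2: 1/d_i2 = 1/f₂ − 1/d_o2 = 1/(31.9) − 1/(60.40) = 0.01479, so d_i2 = 67.6 cm.
The final image is real, 67.6 cm to the right of lens 2 (overall magnification ≈ -0.21).

67.6 cm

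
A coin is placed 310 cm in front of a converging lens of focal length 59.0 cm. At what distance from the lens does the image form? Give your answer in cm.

72.9 cm

Lens equation: 1/d_i = 1/f − 1/d_o = 1/(59.00) − 1/(310) = 0.01695 − 0.003226 = 0.01372, so d_i = 72.9 cm.
The image is real, inverted and reduced, on the far side of the lens.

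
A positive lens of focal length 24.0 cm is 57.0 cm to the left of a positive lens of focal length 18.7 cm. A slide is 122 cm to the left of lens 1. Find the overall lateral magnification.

m = +0.544

Lens 1: 1/d_i1 = 1/(24.0) − 1/(122) = 0.03347, so d_i1 = 29.88 cm; m₁ = −d_i1/d_o1 = -0.2449.
d_o2 = 57.0 − (29.88) = 27.12 cm.
Lens 2: 1/d_i2 = 1/(18.7) − 1/(27.12) = 0.01660, so d_i2 = 60.23 cm; m₂ = −d_i2/d_o2 = -2.221.
m = m₁·m₂ = (-0.2449)(-2.221) = +0.544.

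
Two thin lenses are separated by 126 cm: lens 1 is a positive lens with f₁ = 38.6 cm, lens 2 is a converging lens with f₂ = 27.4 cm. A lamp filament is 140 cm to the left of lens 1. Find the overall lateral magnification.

m = +0.230

Lens 1: 1/d_i1 = 1/(38.6) − 1/(140) = 0.01876, so d_i1 = 53.29 cm; m₁ = −d_i1/d_o1 = -0.3806.
d_o2 = 126 − (53.29) = 72.71 cm.
Lens 2: 1/d_i2 = 1/(27.4) − 1/(72.71) = 0.02274, so d_i2 = 43.97 cm; m₂ = −d_i2/d_o2 = -0.6047.
m = m₁·m₂ = (-0.3806)(-0.6047) = +0.230.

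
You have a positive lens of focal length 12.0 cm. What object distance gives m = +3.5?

m = −d_i/d_o ⇒ d_i = −m·d_o.
1/f = 1/d_o + 1/d_i = 1/d_o − 1/(m·d_o) = (1 − 1/m)/d_o, so d_o = f(1 − 1/m) = (12.00)(1 − 1/(+3.5)) = 8.57 cm.

8.57 cm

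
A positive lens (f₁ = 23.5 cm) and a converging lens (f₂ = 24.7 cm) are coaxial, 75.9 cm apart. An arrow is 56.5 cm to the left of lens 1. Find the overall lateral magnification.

m = +1.60

Lens 1: 1/d_i1 = 1/(23.5) − 1/(56.5) = 0.02485, so d_i1 = 40.23 cm; m₁ = −d_i1/d_o1 = -0.7120.
d_o2 = 75.9 − (40.23) = 35.67 cm.
Lens 2: 1/d_i2 = 1/(24.7) − 1/(35.67) = 0.01245, so d_i2 = 80.31 cm; m₂ = −d_i2/d_o2 = -2.252.
m = m₁·m₂ = (-0.7120)(-2.252) = +1.60.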